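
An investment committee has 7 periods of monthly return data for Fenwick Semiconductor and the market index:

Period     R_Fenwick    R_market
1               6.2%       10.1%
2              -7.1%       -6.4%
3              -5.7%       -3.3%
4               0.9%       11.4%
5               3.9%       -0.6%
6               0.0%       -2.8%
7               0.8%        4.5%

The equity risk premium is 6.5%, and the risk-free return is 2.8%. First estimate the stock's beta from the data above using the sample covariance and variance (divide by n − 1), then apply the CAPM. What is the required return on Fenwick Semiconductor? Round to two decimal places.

Mean R_i = (6.2 − 7.1 − 5.7 + 0.9 + 3.9 + 0.0 + 0.8) / 7 = -0.1429%
Mean R_m = (10.1 − 6.4 − 3.3 + 11.4 − 0.6 − 2.8 + 4.5) / 7 = 1.8429%
Σ(R_i − R̄_i)(R_m − R̄_m) = 140.2329  ⇒  Cov = 140.2329 / 6 = 23.3722
Σ(R_m − R̄_m)² = 288.4971  ⇒  Var(R_m) = 288.4971 / 6 = 48.0829
β = Cov / Var(R_m) = 23.3722 / 48.0829 = 0.4861
E(R) = R_f + β × MRP = 2.8% + 0.4861 × 6.5% = 5.96%

5.96%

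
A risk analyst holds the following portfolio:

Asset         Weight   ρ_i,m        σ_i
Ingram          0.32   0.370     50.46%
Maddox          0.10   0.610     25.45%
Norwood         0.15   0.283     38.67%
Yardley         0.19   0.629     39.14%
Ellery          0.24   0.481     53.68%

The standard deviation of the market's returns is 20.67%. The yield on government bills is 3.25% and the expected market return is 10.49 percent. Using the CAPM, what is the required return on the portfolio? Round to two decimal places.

β_Ingram = 0.370 × 50.46% / 20.67% = 0.9033
β_Maddox = 0.610 × 25.45% / 20.67% = 0.7511
β_Norwood = 0.283 × 38.67% / 20.67% = 0.5294
β_Yardley = 0.629 × 39.14% / 20.67% = 1.1911
β_Ellery = 0.481 × 53.68% / 20.67% = 1.2492
β_P = Σ w_i β_i = 0.32×0.9033 + 0.10×0.7511 + 0.15×0.5294 + 0.19×1.1911 + 0.24×1.2492 = 0.9697
MRP = 10.49% − 3.25% = 7.24%
E(R_P) = R_f + β_P × MRP = 3.25% + 0.9697 × 7.24% = 10.27%

10.27%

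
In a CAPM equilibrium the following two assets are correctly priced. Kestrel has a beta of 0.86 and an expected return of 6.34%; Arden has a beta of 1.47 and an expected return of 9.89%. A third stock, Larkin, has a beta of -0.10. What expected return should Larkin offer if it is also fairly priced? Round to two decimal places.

0.75%

MRP (SML slope) = (9.89% − 6.34%) / (1.47 − 0.86) = 3.55% / 0.61 = 5.8197%
R_f (intercept) = 6.34% − 0.86 × 5.8197% = 1.3351%
E(R_Larkin) = R_f + β × MRP = 1.3351% + -0.10 × 5.8197% = 0.75%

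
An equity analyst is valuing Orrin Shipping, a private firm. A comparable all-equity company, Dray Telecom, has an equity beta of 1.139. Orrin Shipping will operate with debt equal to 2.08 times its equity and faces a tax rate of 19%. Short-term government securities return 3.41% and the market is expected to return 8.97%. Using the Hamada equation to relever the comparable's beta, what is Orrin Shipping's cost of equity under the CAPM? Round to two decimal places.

β_L = β_U × [1 + (1 − t)(D/E)] = 1.139 × [1 + (1 − 0.19) × 2.08]
    = 1.139 × [1 + 0.81 × 2.08] = 1.139 × 2.6848 = 3.0580
MRP = 8.97% − 3.41% = 5.56%
E(R) = R_f + β_L × MRP = 3.41% + 3.0580 × 5.56% = 20.41%

20.41%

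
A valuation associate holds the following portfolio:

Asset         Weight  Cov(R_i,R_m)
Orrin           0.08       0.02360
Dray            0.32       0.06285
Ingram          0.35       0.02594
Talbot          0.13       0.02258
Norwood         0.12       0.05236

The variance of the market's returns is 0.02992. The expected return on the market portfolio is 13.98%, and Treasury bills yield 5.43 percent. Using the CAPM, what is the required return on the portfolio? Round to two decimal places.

β_Orrin = 0.02360 / 0.02992 = 0.7888
β_Dray = 0.06285 / 0.02992 = 2.1006
β_Ingram = 0.02594 / 0.02992 = 0.8670
β_Talbot = 0.02258 / 0.02992 = 0.7547
β_Norwood = 0.05236 / 0.02992 = 1.7500
β_P = Σ w_i β_i = 0.08×0.7888 + 0.32×2.1006 + 0.35×0.8670 + 0.13×0.7547 + 0.12×1.7500 = 1.3469
MRP = 13.98% − 5.43% = 8.55%
E(R_P) = R_f + β_P × MRP = 5.43% + 1.3469 × 8.55% = 16.95%

16.95%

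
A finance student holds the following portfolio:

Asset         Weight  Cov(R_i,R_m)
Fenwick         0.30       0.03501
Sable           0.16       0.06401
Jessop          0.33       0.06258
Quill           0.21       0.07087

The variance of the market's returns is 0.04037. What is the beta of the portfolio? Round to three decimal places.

β_Fenwick = 0.03501 / 0.04037 = 0.8672
β_Sable = 0.06401 / 0.04037 = 1.5856
β_Jessop = 0.06258 / 0.04037 = 1.5502
β_Quill = 0.07087 / 0.04037 = 1.7555
β_P = Σ w_i β_i = 0.30×0.8672 + 0.16×1.5856 + 0.33×1.5502 + 0.21×1.7555 = 1.3941

1.394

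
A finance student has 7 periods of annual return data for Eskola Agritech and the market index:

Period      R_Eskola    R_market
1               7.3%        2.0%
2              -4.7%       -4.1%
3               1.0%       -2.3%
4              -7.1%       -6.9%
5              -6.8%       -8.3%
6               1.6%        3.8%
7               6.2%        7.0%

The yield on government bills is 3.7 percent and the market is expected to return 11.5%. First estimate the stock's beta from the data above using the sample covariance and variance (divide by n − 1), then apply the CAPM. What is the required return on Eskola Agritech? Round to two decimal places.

11.03%

Mean R_i = (7.3 − 4.7 + 1.0 − 7.1 − 6.8 + 1.6 + 6.2) / 7 = -0.3571%
Mean R_m = (2.0 − 4.1 − 2.3 − 6.9 − 8.3 + 3.8 + 7.0) / 7 = -1.2571%
Σ(R_i − R̄_i)(R_m − R̄_m) = 183.3371  ⇒  Cov = 183.3371 / 6 = 30.5562
Σ(R_m − R̄_m)² = 194.9771  ⇒  Var(R_m) = 194.9771 / 6 = 32.4962
β = Cov / Var(R_m) = 30.5562 / 32.4962 = 0.9403
MRP = 11.5% − 3.7% = 7.80%
E(R) = R_f + β × MRP = 3.7% + 0.9403 × 7.8% = 11.03%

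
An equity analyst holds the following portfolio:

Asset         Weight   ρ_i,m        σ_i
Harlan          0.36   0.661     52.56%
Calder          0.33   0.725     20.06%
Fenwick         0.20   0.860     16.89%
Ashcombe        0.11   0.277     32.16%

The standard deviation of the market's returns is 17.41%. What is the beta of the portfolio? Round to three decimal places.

β_Harlan = 0.661 × 52.56% / 17.41% = 1.9955
β_Calder = 0.725 × 20.06% / 17.41% = 0.8354
β_Fenwick = 0.860 × 16.89% / 17.41% = 0.8343
β_Ashcombe = 0.277 × 32.16% / 17.41% = 0.5117
β_P = Σ w_i β_i = 0.36×1.9955 + 0.33×0.8354 + 0.20×0.8343 + 0.11×0.5117 = 1.2172

1.217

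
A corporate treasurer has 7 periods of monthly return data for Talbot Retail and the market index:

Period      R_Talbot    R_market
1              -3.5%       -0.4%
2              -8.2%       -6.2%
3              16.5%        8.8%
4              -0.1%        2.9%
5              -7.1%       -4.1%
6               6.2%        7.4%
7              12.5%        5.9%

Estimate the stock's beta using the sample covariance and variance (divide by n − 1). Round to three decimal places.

1.550

Mean R_i = (-3.5 − 8.2 + 16.5 − 0.1 − 7.1 + 6.2 + 12.5) / 7 = 2.3286%
Mean R_m = (-0.4 − 6.2 + 8.8 + 2.9 − 4.1 + 7.4 + 5.9) / 7 = 2.0429%
Σ(R_i − R̄_i)(R_m − R̄_m) = 312.5914  ⇒  Cov = 312.5914 / 6 = 52.0986
Σ(R_m − R̄_m)² = 201.6171  ⇒  Var(R_m) = 201.6171 / 6 = 33.6029
β = Cov / Var(R_m) = 52.0986 / 33.6029 = 1.5504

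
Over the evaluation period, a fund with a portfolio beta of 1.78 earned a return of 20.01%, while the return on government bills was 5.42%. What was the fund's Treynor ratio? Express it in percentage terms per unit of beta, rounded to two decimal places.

8.20%

Treynor = (R_P − R_f) / β_P = (20.01% − 5.42%) / 1.7800 = 14.59% / 1.7800 = 8.20%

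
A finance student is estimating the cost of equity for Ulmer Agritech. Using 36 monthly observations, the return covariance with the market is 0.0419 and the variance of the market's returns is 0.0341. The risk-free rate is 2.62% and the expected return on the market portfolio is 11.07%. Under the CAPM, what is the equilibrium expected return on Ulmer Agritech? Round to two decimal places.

β = Cov(R_i, R_m) / Var(R_m) = 0.0419 / 0.0341 = 1.2287
MRP = 11.07% − 2.62% = 8.45%
E(R) = R_f + β × MRP = 2.62% + 1.2287 × 8.45% = 13.00%

13.00%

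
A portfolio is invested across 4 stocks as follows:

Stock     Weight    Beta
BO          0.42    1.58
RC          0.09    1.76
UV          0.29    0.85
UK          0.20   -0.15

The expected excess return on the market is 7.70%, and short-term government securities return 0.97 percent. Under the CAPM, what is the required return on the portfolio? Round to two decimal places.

8.97%

β_P = Σ w_i β_i = 0.42×1.58 + 0.09×1.76 + 0.29×0.85 + 0.20×-0.15 = 1.0385
E(R_P) = R_f + β_P × MRP = 0.97% + 1.0385 × 7.70% = 8.97%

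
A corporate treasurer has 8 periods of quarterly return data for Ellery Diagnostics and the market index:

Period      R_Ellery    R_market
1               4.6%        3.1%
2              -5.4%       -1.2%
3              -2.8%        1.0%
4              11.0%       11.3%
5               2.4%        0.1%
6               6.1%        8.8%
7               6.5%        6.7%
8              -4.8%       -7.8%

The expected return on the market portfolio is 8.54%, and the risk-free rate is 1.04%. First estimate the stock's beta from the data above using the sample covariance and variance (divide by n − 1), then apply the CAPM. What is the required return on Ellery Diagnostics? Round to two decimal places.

Mean R_i = (4.6 − 5.4 − 2.8 + 11.0 + 2.4 + 6.1 + 6.5 − 4.8) / 8 = 2.2000%
Mean R_m = (3.1 − 1.2 + 1.0 + 11.3 + 0.1 + 8.8 + 6.7 − 7.8) / 8 = 2.7500%
Σ(R_i − R̄_i)(R_m − R̄_m) = 228.7500  ⇒  Cov = 228.7500 / 7 = 32.6786
Σ(R_m − R̄_m)² = 262.4200  ⇒  Var(R_m) = 262.4200 / 7 = 37.4886
β = Cov / Var(R_m) = 32.6786 / 37.4886 = 0.8717
MRP = 8.54% − 1.04% = 7.50%
E(R) = R_f + β × MRP = 1.04% + 0.8717 × 7.50% = 7.58%

7.58%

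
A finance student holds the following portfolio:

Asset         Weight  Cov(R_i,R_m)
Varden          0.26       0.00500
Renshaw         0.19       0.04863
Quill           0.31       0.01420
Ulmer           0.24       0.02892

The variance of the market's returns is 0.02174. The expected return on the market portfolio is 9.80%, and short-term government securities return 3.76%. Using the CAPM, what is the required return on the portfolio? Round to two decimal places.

β_Varden = 0.00500 / 0.02174 = 0.2300
β_Renshaw = 0.04863 / 0.02174 = 2.2369
β_Quill = 0.01420 / 0.02174 = 0.6532
β_Ulmer = 0.02892 / 0.02174 = 1.3303
β_P = Σ w_i β_i = 0.26×0.2300 + 0.19×2.2369 + 0.31×0.6532 + 0.24×1.3303 = 1.0066
MRP = 9.80% − 3.76% = 6.04%
E(R_P) = R_f + β_P × MRP = 3.76% + 1.0066 × 6.04% = 9.84%

9.84%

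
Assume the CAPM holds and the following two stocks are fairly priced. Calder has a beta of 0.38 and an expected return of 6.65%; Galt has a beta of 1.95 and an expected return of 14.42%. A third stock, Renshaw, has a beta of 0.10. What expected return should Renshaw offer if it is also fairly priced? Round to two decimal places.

MRP (SML slope) = (14.42% − 6.65%) / (1.95 − 0.38) = 7.77% / 1.57 = 4.9490%
R_f (intercept) = 6.65% − 0.38 × 4.9490% = 4.7694%
E(R_Renshaw) = R_f + β × MRP = 4.7694% + 0.10 × 4.9490% = 5.26%

5.26%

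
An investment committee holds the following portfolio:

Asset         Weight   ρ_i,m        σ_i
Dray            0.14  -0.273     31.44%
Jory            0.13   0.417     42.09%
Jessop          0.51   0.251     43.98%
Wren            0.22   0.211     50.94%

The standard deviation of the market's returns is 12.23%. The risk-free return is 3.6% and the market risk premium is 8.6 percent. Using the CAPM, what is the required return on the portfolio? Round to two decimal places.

9.98%

β_Dray = -0.273 × 31.44% / 12.23% = -0.7018
β_Jory = 0.417 × 42.09% / 12.23% = 1.4351
β_Jessop = 0.251 × 43.98% / 12.23% = 0.9026
β_Wren = 0.211 × 50.94% / 12.23% = 0.8789
β_P = Σ w_i β_i = 0.14×-0.7018 + 0.13×1.4351 + 0.51×0.9026 + 0.22×0.8789 = 0.7420
E(R_P) = R_f + β_P × MRP = 3.6% + 0.7420 × 8.6% = 9.98%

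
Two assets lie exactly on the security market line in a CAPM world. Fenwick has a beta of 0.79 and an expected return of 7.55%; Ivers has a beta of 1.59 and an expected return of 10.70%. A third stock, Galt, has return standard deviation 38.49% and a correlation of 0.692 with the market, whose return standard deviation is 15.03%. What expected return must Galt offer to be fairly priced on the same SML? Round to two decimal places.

11.42%

MRP = (10.70% − 7.55%) / (1.59 − 0.79) = 3.9375%
R_f = 7.55% − 0.79 × 3.9375% = 4.4394%
β_Galt = ρ·σ_i/σ_m = 0.692 × 38.49 / 15.03 = 1.7721
E(R_Galt) = R_f + β × MRP = 4.4394% + 1.7721 × 3.9375% = 11.42%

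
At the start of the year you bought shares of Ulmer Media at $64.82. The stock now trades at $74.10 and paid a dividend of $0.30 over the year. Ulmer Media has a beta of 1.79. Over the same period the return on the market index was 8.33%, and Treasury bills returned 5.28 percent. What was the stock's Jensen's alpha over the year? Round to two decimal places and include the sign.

+4.04%

Realised HPR = (P1 + D1 − P0) / P0 = (74.10 + 0.30 − 64.82) / 64.82 = 9.58 / 64.82 = 14.7794%
MRP = 8.33% − 5.28% = 3.05%
CAPM required = R_f + β·MRP = 5.28% + 1.79 × 3.05% = 10.7395%
α = realised − required = 14.7794% − 10.7395% = +4.04%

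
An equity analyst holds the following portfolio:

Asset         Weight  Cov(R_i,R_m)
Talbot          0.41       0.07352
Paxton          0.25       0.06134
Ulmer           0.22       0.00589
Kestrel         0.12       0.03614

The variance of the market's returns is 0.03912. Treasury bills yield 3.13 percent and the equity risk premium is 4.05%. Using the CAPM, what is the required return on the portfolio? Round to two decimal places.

β_Talbot = 0.07352 / 0.03912 = 1.8793
β_Paxton = 0.06134 / 0.03912 = 1.5680
β_Ulmer = 0.00589 / 0.03912 = 0.1506
β_Kestrel = 0.03614 / 0.03912 = 0.9238
β_P = Σ w_i β_i = 0.41×1.8793 + 0.25×1.5680 + 0.22×0.1506 + 0.12×0.9238 = 1.3065
E(R_P) = R_f + β_P × MRP = 3.13% + 1.3065 × 4.05% = 8.42%

8.42%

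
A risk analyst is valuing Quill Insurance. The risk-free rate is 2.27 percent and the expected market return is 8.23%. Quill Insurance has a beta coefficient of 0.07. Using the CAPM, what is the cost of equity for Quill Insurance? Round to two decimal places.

2.69%

Market risk premium = E(R_m) − R_f = 8.23% − 2.27% = 5.96%
E(R) = R_f + β × MRP = 2.27% + 0.07 × 5.96% = 2.69%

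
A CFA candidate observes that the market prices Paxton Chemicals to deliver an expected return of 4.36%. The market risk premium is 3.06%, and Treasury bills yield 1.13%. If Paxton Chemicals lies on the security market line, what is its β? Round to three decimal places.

1.056

β = (E(R) − R_f) / MRP = (4.36% − 1.13%) / 3.06% = 3.23% / 3.06% = 1.056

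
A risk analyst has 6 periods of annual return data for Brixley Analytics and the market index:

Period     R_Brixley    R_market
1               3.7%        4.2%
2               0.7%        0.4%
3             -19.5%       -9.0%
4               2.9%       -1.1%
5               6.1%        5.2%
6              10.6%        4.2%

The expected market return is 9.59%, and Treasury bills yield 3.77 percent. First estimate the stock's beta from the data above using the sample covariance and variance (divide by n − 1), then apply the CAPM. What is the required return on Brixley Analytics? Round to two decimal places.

Mean R_i = (3.7 + 0.7 − 19.5 + 2.9 + 6.1 + 10.6) / 6 = 0.7500%
Mean R_m = (4.2 + 0.4 − 9.0 − 1.1 + 5.2 + 4.2) / 6 = 0.6500%
Σ(R_i − R̄_i)(R_m − R̄_m) = 261.4450  ⇒  Cov = 261.4450 / 5 = 52.2890
Σ(R_m − R̄_m)² = 142.1550  ⇒  Var(R_m) = 142.1550 / 5 = 28.4310
β = Cov / Var(R_m) = 52.2890 / 28.4310 = 1.8392
MRP = 9.59% − 3.77% = 5.82%
E(R) = R_f + β × MRP = 3.77% + 1.8392 × 5.82% = 14.47%

14.47%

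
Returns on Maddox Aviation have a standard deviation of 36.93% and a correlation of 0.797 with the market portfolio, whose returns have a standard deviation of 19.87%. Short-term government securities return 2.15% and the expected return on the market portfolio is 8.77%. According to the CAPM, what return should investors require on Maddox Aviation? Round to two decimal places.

β = ρ × σ_i / σ_m = 0.797 × 36.93% / 19.87% = 1.4813
MRP = 8.77% − 2.15% = 6.62%
E(R) = 2.15% + 1.4813 × 6.62% = 11.96%

11.96%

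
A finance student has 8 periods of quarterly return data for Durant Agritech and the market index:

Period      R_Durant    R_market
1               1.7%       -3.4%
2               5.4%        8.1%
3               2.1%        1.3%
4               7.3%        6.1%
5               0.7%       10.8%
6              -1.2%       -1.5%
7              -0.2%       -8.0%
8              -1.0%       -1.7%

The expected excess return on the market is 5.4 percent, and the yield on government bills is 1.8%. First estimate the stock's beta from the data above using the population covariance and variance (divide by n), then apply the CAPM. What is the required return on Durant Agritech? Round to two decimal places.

3.25%

Mean R_i = (1.7 + 5.4 + 2.1 + 7.3 + 0.7 − 1.2 − 0.2 − 1.0) / 8 = 1.8500%
Mean R_m = (-3.4 + 8.1 + 1.3 + 6.1 + 10.8 − 1.5 − 8.0 − 1.7) / 8 = 1.4625%
Σ(R_i − R̄_i)(R_m − R̄_m) = 76.2350  ⇒  Cov = 76.2350 / 8 = 9.5294
Σ(R_m − R̄_m)² = 284.7388  ⇒  Var(R_m) = 284.7388 / 8 = 35.5924
β = Cov / Var(R_m) = 9.5294 / 35.5924 = 0.2677
E(R) = R_f + β × MRP = 1.8% + 0.2677 × 5.4% = 3.25%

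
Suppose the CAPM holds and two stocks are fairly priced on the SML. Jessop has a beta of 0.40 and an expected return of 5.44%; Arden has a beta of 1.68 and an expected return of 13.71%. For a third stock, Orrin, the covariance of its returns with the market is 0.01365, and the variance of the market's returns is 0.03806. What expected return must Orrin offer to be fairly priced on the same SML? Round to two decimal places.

5.17%

MRP = (13.71% − 5.44%) / (1.68 − 0.40) = 6.4609%
R_f = 5.44% − 0.40 × 6.4609% = 2.8556%
β_Orrin = Cov / Var(R_m) = 0.01365 / 0.03806 = 0.3586
E(R_Orrin) = R_f + β × MRP = 2.8556% + 0.3586 × 6.4609% = 5.17%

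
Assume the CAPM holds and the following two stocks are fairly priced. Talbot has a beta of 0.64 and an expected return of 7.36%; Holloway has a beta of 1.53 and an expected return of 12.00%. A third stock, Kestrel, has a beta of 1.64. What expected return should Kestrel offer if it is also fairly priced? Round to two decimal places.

MRP (SML slope) = (12.00% − 7.36%) / (1.53 − 0.64) = 4.64% / 0.89 = 5.2135%
R_f (intercept) = 7.36% − 0.64 × 5.2135% = 4.0234%
E(R_Kestrel) = R_f + β × MRP = 4.0234% + 1.64 × 5.2135% = 12.57%

12.57%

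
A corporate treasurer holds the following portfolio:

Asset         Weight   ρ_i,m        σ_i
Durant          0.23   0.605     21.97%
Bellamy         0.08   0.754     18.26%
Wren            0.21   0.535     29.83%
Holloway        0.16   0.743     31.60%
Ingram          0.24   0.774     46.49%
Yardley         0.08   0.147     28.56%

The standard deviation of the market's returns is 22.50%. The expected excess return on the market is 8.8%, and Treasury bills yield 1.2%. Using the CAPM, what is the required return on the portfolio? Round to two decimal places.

9.12%

β_Durant = 0.605 × 21.97% / 22.50% = 0.5907
β_Bellamy = 0.754 × 18.26% / 22.50% = 0.6119
β_Wren = 0.535 × 29.83% / 22.50% = 0.7093
β_Holloway = 0.743 × 31.60% / 22.50% = 1.0435
β_Ingram = 0.774 × 46.49% / 22.50% = 1.5993
β_Yardley = 0.147 × 28.56% / 22.50% = 0.1866
β_P = Σ w_i β_i = 0.23×0.5907 + 0.08×0.6119 + 0.21×0.7093 + 0.16×1.0435 + 0.24×1.5993 + 0.08×0.1866 = 0.8995
E(R_P) = R_f + β_P × MRP = 1.2% + 0.8995 × 8.8% = 9.12%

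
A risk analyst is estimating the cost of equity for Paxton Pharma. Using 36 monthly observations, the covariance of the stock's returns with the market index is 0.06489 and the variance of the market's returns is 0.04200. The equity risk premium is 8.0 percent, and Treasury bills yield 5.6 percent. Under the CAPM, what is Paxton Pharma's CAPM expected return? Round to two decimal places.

17.96%

β = Cov(R_i, R_m) / Var(R_m) = 0.06489 / 0.04200 = 1.5450
E(R) = R_f + β × MRP = 5.6% + 1.5450 × 8.0% = 17.96%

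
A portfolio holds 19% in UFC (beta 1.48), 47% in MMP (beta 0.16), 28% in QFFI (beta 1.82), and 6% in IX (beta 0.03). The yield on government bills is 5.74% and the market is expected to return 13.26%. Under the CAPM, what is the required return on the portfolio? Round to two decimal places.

β_P = Σ w_i β_i = 0.19×1.48 + 0.47×0.16 + 0.28×1.82 + 0.06×0.03 = 0.8678
MRP = 13.26% − 5.74% = 7.52%
E(R_P) = R_f + β_P × MRP = 5.74% + 0.8678 × 7.52% = 12.27%

12.27%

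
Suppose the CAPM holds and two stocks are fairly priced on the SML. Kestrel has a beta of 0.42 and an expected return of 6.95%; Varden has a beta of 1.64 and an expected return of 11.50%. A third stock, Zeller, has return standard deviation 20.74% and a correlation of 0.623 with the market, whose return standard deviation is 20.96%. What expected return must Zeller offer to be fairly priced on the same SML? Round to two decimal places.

MRP = (11.50% − 6.95%) / (1.64 − 0.42) = 3.7295%
R_f = 6.95% − 0.42 × 3.7295% = 5.3836%
β_Zeller = ρ·σ_i/σ_m = 0.623 × 20.74 / 20.96 = 0.6165
E(R_Zeller) = R_f + β × MRP = 5.3836% + 0.6165 × 3.7295% = 7.68%

7.68%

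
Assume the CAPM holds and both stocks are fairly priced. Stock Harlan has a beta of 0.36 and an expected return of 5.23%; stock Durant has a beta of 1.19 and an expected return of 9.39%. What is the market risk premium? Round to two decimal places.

5.01%

Both satisfy E(R) = R_f + β·MRP, so the slope of the SML is
MRP = (9.39% − 5.23%) / (1.19 − 0.36) = 4.16% / 0.83 = 5.0120%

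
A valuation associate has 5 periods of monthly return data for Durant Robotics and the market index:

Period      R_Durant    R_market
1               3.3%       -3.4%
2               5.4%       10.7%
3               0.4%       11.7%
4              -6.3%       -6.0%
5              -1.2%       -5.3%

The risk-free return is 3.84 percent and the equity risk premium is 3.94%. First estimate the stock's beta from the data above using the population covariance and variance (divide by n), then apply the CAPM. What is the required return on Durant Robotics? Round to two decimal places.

5.00%

Mean R_i = (3.3 + 5.4 + 0.4 − 6.3 − 1.2) / 5 = 0.3200%
Mean R_m = (-3.4 + 10.7 + 11.7 − 6.0 − 5.3) / 5 = 1.5400%
Σ(R_i − R̄_i)(R_m − R̄_m) = 92.9360  ⇒  Cov = 92.9360 / 5 = 18.5872
Σ(R_m − R̄_m)² = 315.1720  ⇒  Var(R_m) = 315.1720 / 5 = 63.0344
β = Cov / Var(R_m) = 18.5872 / 63.0344 = 0.2949
E(R) = R_f + β × MRP = 3.84% + 0.2949 × 3.94% = 5.00%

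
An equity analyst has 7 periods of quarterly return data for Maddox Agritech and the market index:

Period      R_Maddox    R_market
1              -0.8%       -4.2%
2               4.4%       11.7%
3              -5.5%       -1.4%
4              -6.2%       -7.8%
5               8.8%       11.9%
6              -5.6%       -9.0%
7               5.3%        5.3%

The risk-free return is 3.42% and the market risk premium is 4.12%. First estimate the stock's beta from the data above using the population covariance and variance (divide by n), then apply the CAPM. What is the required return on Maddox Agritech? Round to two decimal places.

Mean R_i = (-0.8 + 4.4 − 5.5 − 6.2 + 8.8 − 5.6 + 5.3) / 7 = 0.0571%
Mean R_m = (-4.2 + 11.7 − 1.4 − 7.8 + 11.9 − 9.0 + 5.3) / 7 = 0.9286%
Σ(R_i − R̄_i)(R_m − R̄_m) = 293.7386  ⇒  Cov = 293.7386 / 7 = 41.9627
Σ(R_m − R̄_m)² = 461.9943  ⇒  Var(R_m) = 461.9943 / 7 = 65.9992
β = Cov / Var(R_m) = 41.9627 / 65.9992 = 0.6358
E(R) = R_f + β × MRP = 3.42% + 0.6358 × 4.12% = 6.04%

6.04%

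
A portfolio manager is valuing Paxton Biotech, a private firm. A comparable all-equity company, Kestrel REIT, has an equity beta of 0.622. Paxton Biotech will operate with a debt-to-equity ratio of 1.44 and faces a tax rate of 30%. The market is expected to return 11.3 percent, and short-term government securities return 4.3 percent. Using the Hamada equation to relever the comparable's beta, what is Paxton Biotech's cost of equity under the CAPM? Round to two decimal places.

β_L = β_U × [1 + (1 − t)(D/E)] = 0.622 × [1 + (1 − 0.30) × 1.44]
    = 0.622 × [1 + 0.70 × 1.44] = 0.622 × 2.0080 = 1.2490
MRP = 11.3% − 4.3% = 7.00%
E(R) = R_f + β_L × MRP = 4.3% + 1.2490 × 7.0% = 13.04%

13.04%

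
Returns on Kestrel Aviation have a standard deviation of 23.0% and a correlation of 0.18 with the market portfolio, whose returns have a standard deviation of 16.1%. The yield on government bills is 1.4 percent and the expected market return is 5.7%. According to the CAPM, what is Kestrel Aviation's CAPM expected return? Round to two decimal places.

β = ρ × σ_i / σ_m = 0.18 × 23.0% / 16.1% = 0.2571
MRP = 5.7% − 1.4% = 4.30%
E(R) = 1.4% + 0.2571 × 4.3% = 2.51%

2.51%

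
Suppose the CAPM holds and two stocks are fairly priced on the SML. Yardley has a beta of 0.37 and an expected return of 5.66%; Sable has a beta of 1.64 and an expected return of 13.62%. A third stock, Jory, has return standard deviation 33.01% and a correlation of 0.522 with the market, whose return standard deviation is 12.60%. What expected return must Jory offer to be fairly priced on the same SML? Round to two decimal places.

MRP = (13.62% − 5.66%) / (1.64 − 0.37) = 6.2677%
R_f = 5.66% − 0.37 × 6.2677% = 3.3410%
β_Jory = ρ·σ_i/σ_m = 0.522 × 33.01 / 12.60 = 1.3676
E(R_Jory) = R_f + β × MRP = 3.3410% + 1.3676 × 6.2677% = 11.91%

11.91%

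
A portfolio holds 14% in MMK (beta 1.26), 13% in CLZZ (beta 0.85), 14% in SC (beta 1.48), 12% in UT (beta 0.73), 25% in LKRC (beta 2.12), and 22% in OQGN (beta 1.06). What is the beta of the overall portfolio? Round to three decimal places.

1.345

β_P = Σ w_i β_i = 0.14×1.26 + 0.13×0.85 + 0.14×1.48 + 0.12×0.73 + 0.25×2.12 + 0.22×1.06 = 1.3449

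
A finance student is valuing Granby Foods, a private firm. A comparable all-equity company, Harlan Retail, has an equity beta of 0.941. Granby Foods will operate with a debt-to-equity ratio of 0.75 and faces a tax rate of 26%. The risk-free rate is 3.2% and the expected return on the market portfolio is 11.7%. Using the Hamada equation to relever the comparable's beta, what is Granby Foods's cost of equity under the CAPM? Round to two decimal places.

β_L = β_U × [1 + (1 − t)(D/E)] = 0.941 × [1 + (1 − 0.26) × 0.75]
    = 0.941 × [1 + 0.74 × 0.75] = 0.941 × 1.5550 = 1.4633
MRP = 11.7% − 3.2% = 8.50%
E(R) = R_f + β_L × MRP = 3.2% + 1.4633 × 8.5% = 15.64%

15.64%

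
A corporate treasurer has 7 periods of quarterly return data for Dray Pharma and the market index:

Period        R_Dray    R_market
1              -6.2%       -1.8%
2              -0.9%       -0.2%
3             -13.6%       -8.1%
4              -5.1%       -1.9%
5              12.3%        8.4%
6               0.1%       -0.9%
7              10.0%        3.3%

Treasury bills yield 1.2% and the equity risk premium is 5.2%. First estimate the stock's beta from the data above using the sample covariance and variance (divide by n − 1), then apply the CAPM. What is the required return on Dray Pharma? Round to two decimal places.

Mean R_i = (-6.2 − 0.9 − 13.6 − 5.1 + 12.3 + 0.1 + 10.0) / 7 = -0.4857%
Mean R_m = (-1.8 − 0.2 − 8.1 − 1.9 + 8.4 − 0.9 + 3.3) / 7 = -0.1714%
Σ(R_i − R̄_i)(R_m − R̄_m) = 266.8371  ⇒  Cov = 266.8371 / 6 = 44.4729
Σ(R_m − R̄_m)² = 154.5543  ⇒  Var(R_m) = 154.5543 / 6 = 25.7591
β = Cov / Var(R_m) = 44.4729 / 25.7591 = 1.7265
E(R) = R_f + β × MRP = 1.2% + 1.7265 × 5.2% = 10.18%

10.18%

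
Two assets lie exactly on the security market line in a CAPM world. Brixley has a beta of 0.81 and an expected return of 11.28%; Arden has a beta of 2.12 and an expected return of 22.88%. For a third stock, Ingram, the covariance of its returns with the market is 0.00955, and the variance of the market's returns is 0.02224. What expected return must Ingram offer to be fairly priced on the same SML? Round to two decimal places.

MRP = (22.88% − 11.28%) / (2.12 − 0.81) = 8.8550%
R_f = 11.28% − 0.81 × 8.8550% = 4.1075%
β_Ingram = Cov / Var(R_m) = 0.00955 / 0.02224 = 0.4294
E(R_Ingram) = R_f + β × MRP = 4.1075% + 0.4294 × 8.8550% = 7.91%

7.91%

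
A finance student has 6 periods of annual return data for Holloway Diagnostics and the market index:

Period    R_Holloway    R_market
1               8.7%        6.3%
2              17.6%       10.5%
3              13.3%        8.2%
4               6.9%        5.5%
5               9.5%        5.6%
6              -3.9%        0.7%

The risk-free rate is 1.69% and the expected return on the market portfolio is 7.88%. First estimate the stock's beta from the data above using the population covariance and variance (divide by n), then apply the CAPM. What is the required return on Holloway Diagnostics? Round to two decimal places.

Mean R_i = (8.7 + 17.6 + 13.3 + 6.9 + 9.5 − 3.9) / 6 = 8.6833%
Mean R_m = (6.3 + 10.5 + 8.2 + 5.5 + 5.6 + 0.7) / 6 = 6.1333%
Σ(R_i − R̄_i)(R_m − R̄_m) = 117.5433  ⇒  Cov = 117.5433 / 6 = 19.5906
Σ(R_m − R̄_m)² = 53.5733  ⇒  Var(R_m) = 53.5733 / 6 = 8.9289
β = Cov / Var(R_m) = 19.5906 / 8.9289 = 2.1941
MRP = 7.88% − 1.69% = 6.19%
E(R) = R_f + β × MRP = 1.69% + 2.1941 × 6.19% = 15.27%

15.27%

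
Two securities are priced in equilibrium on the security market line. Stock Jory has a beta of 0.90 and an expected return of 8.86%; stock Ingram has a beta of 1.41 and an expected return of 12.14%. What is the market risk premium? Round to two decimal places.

Both satisfy E(R) = R_f + β·MRP, so the slope of the SML is
MRP = (12.14% − 8.86%) / (1.41 − 0.90) = 3.28% / 0.51 = 6.4314%

6.43%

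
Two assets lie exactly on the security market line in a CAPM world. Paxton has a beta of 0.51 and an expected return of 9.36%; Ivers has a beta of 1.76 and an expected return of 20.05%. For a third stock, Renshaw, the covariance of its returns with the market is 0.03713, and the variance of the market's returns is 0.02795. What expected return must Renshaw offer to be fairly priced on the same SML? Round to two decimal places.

16.36%

MRP = (20.05% − 9.36%) / (1.76 − 0.51) = 8.5520%
R_f = 9.36% − 0.51 × 8.5520% = 4.9985%
β_Renshaw = Cov / Var(R_m) = 0.03713 / 0.02795 = 1.3284
E(R_Renshaw) = R_f + β × MRP = 4.9985% + 1.3284 × 8.5520% = 16.36%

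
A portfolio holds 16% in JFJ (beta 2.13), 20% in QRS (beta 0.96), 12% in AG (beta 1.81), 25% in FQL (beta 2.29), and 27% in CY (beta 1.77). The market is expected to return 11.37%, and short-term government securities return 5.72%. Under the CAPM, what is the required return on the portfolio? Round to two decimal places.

β_P = Σ w_i β_i = 0.16×2.13 + 0.20×0.96 + 0.12×1.81 + 0.25×2.29 + 0.27×1.77 = 1.8004
MRP = 11.37% − 5.72% = 5.65%
E(R_P) = R_f + β_P × MRP = 5.72% + 1.8004 × 5.65% = 15.89%

15.89%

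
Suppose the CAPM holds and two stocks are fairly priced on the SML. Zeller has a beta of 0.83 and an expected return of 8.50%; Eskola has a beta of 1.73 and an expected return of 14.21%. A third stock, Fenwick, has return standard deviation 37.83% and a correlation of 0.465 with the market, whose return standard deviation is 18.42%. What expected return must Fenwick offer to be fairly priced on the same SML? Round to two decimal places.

9.29%

MRP = (14.21% − 8.50%) / (1.73 − 0.83) = 6.3444%
R_f = 8.50% − 0.83 × 6.3444% = 3.2341%
β_Fenwick = ρ·σ_i/σ_m = 0.465 × 37.83 / 18.42 = 0.9550
E(R_Fenwick) = R_f + β × MRP = 3.2341% + 0.9550 × 6.3444% = 9.29%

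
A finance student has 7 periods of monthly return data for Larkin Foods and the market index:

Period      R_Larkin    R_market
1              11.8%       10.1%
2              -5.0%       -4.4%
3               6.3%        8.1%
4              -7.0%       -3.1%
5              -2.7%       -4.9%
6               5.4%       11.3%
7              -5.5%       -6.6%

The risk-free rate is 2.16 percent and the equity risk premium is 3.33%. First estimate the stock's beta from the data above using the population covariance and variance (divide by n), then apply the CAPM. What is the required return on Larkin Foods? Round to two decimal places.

Mean R_i = (11.8 − 5.0 + 6.3 − 7.0 − 2.7 + 5.4 − 5.5) / 7 = 0.4714%
Mean R_m = (10.1 − 4.4 + 8.1 − 3.1 − 4.9 + 11.3 − 6.6) / 7 = 1.5000%
Σ(R_i − R̄_i)(R_m − R̄_m) = 319.5100  ⇒  Cov = 319.5100 / 7 = 45.6443
Σ(R_m − R̄_m)² = 376.1000  ⇒  Var(R_m) = 376.1000 / 7 = 53.7286
β = Cov / Var(R_m) = 45.6443 / 53.7286 = 0.8495
E(R) = R_f + β × MRP = 2.16% + 0.8495 × 3.33% = 4.99%

4.99%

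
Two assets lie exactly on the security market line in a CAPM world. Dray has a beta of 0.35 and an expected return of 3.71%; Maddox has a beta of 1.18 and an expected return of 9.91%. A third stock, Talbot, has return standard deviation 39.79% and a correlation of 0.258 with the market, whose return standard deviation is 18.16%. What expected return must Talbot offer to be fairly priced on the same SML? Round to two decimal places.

5.32%

MRP = (9.91% − 3.71%) / (1.18 − 0.35) = 7.4699%
R_f = 3.71% − 0.35 × 7.4699% = 1.0955%
β_Talbot = ρ·σ_i/σ_m = 0.258 × 39.79 / 18.16 = 0.5653
E(R_Talbot) = R_f + β × MRP = 1.0955% + 0.5653 × 7.4699% = 5.32%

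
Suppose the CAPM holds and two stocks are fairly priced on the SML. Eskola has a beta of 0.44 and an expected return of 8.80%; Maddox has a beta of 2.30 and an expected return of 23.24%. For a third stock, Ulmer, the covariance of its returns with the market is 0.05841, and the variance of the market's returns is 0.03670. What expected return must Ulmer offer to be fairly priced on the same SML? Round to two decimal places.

MRP = (23.24% − 8.80%) / (2.30 − 0.44) = 7.7634%
R_f = 8.80% − 0.44 × 7.7634% = 5.3841%
β_Ulmer = Cov / Var(R_m) = 0.05841 / 0.03670 = 1.5916
E(R_Ulmer) = R_f + β × MRP = 5.3841% + 1.5916 × 7.7634% = 17.74%

17.74%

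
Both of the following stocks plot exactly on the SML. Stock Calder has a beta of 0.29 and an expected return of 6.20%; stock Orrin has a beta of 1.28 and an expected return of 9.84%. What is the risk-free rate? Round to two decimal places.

5.13%

Both satisfy E(R) = R_f + β·MRP, so the slope of the SML is
MRP = (9.84% − 6.20%) / (1.28 − 0.29) = 3.64% / 0.99 = 3.6768%
R_f = E(R_Calder) − β_Calder·MRP = 6.20% − 0.29 × 3.6768% = 5.1337%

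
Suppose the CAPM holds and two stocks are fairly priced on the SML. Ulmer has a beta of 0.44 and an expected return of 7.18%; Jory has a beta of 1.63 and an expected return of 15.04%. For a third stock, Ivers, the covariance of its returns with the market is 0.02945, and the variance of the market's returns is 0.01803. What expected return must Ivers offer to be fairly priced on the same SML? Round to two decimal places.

15.06%

MRP = (15.04% − 7.18%) / (1.63 − 0.44) = 6.6050%
R_f = 7.18% − 0.44 × 6.6050% = 4.2738%
β_Ivers = Cov / Var(R_m) = 0.02945 / 0.01803 = 1.6334
E(R_Ivers) = R_f + β × MRP = 4.2738% + 1.6334 × 6.6050% = 15.06%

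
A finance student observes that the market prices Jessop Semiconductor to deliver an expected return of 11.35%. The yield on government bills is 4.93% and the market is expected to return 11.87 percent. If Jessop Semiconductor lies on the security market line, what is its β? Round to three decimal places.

MRP = 11.87% − 4.93% = 6.94%
β = (E(R) − R_f) / MRP = (11.35% − 4.93%) / 6.94% = 6.42% / 6.94% = 0.925

0.925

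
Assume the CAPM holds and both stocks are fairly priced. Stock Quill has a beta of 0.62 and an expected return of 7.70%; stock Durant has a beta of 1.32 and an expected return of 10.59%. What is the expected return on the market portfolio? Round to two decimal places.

Both satisfy E(R) = R_f + β·MRP, so the slope of the SML is
MRP = (10.59% − 7.70%) / (1.32 − 0.62) = 2.89% / 0.70 = 4.1286%
R_f = E(R_Quill) − β_Quill·MRP = 7.70% − 0.62 × 4.1286% = 5.1403%
E(R_m) = R_f + MRP = 5.1403% + 4.1286% = 9.27%

9.27%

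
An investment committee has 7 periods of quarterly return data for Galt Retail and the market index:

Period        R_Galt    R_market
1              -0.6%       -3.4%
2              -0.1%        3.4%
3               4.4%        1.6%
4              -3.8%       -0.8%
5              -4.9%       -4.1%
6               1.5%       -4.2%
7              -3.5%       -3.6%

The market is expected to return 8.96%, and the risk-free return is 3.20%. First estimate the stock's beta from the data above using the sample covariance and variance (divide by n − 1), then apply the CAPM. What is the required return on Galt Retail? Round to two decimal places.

5.98%

Mean R_i = (-0.6 − 0.1 + 4.4 − 3.8 − 4.9 + 1.5 − 3.5) / 7 = -1.0000%
Mean R_m = (-3.4 + 3.4 + 1.6 − 0.8 − 4.1 − 4.2 − 3.6) / 7 = -1.5857%
Σ(R_i − R̄_i)(R_m − R̄_m) = 27.0700  ⇒  Cov = 27.0700 / 6 = 4.5117
Σ(R_m − R̄_m)² = 56.1286  ⇒  Var(R_m) = 56.1286 / 6 = 9.3548
β = Cov / Var(R_m) = 4.5117 / 9.3548 = 0.4823
MRP = 8.96% − 3.20% = 5.76%
E(R) = R_f + β × MRP = 3.20% + 0.4823 × 5.76% = 5.98%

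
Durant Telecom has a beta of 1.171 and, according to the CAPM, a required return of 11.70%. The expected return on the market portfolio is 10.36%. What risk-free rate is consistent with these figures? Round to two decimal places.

2.52%

E(R) = R_f + β(E(R_m) − R_f) = R_f(1 − β) + β·E(R_m)
11.70% = R_f × (1 − 1.171) + 1.171 × 10.36%
11.70% = R_f × -0.171 + 12.13156%
R_f = (11.70% − 12.13156%) / -0.171 = 2.52%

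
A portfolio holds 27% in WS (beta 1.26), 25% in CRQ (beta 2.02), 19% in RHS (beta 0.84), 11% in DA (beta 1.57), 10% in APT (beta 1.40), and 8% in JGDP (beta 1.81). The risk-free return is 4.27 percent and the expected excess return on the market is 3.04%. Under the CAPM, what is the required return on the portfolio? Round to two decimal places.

8.72%

β_P = Σ w_i β_i = 0.27×1.26 + 0.25×2.02 + 0.19×0.84 + 0.11×1.57 + 0.10×1.40 + 0.08×1.81 = 1.4623
E(R_P) = R_f + β_P × MRP = 4.27% + 1.4623 × 3.04% = 8.72%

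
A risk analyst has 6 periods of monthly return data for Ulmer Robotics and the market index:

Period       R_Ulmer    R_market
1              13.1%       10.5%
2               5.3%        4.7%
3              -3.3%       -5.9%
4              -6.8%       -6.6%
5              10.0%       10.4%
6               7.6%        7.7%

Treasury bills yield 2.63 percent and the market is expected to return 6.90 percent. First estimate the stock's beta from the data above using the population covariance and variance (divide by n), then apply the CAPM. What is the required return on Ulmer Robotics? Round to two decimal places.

Mean R_i = (13.1 + 5.3 − 3.3 − 6.8 + 10.0 + 7.6) / 6 = 4.3167%
Mean R_m = (10.5 + 4.7 − 5.9 − 6.6 + 10.4 + 7.7) / 6 = 3.4667%
Σ(R_i − R̄_i)(R_m − R̄_m) = 299.5433  ⇒  Cov = 299.5433 / 6 = 49.9239
Σ(R_m − R̄_m)² = 306.0533  ⇒  Var(R_m) = 306.0533 / 6 = 51.0089
β = Cov / Var(R_m) = 49.9239 / 51.0089 = 0.9787
MRP = 6.90% − 2.63% = 4.27%
E(R) = R_f + β × MRP = 2.63% + 0.9787 × 4.27% = 6.81%

6.81%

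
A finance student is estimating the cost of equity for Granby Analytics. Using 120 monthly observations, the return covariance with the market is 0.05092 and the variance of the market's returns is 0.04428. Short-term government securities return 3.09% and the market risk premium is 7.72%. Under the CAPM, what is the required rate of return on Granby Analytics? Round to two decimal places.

11.97%

β = Cov(R_i, R_m) / Var(R_m) = 0.05092 / 0.04428 = 1.1500
E(R) = R_f + β × MRP = 3.09% + 1.1500 × 7.72% = 11.97%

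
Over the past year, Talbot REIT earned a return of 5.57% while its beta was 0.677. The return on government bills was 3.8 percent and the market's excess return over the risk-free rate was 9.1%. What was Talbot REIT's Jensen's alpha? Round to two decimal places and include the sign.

CAPM benchmark = R_f + β(R_m − R_f) = 3.8% + 0.677 × 9.1% = 9.9607%
α = actual − benchmark = 5.57% − 9.9607% = -4.39%

-4.39%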